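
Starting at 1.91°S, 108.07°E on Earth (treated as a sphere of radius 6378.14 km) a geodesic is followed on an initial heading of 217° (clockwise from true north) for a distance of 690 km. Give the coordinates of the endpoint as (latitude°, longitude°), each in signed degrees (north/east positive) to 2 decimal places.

-6.85°, 104.32°

Angular distance δ = d/R = 690/6378.14 = 0.10818 rad; initial bearing θ = 3.7874 rad.
sin φ₂ = sin φ₁ cos δ + cos φ₁ sin δ cos θ = (-0.0333)(0.9942) + (0.9994)(0.1080)(-0.7986) = -0.1193, so φ₂ = -6.85°.
Δλ = atan2(sin θ sin δ cos φ₁, cos δ − sin φ₁ sin φ₂) = atan2(-0.0649, 0.9902) = -3.752°.
λ₂ = 108.070° − 3.752° = 104.32°.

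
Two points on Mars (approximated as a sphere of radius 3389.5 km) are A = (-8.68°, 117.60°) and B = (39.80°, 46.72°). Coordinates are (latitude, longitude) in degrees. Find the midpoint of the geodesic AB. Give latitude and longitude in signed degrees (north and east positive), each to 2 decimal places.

18.80°, 87.26°

Central angle δ = 1.4180 rad. Interpolating on the sphere with fraction f = 0.5:
P = [sin((1−f)δ)·A + sin(fδ)·B] / sin δ = 0.6588·A + 0.6588·B in Cartesian coordinates,
giving P = (0.0453, 0.9456, 0.3223), i.e. latitude 18.80°, longitude 87.26°.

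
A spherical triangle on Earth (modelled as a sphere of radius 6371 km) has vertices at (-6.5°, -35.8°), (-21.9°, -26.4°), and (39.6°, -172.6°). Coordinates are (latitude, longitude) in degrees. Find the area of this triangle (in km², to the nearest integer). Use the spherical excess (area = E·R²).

Side lengths (central angles): a = 2.5532, b = 2.2526, c = 0.3120 rad; semiperimeter s = 2.5589.
By l'Huilier's theorem, tan(E/4) = √[tan(s/2) tan((s−a)/2) tan((s−b)/2) tan((s−c)/2)], giving spherical excess E = 0.2216 rad.
Area = E·R² = 0.2216 × (6371)² ≈ 8994056 km².

8994056 km²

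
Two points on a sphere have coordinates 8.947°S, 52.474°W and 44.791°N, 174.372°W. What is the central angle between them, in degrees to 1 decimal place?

With latitudes φ₁ = -8.947°, φ₂ = 44.791° and longitude difference Δλ = -121.898°:
Haversine: a = sin²(Δφ/2) + cos φ₁ cos φ₂ sin²(Δλ/2) = 0.2043 + (0.9878)(0.7097)(0.7642) = 0.74000.
Central angle c = 2·arcsin(√a) = 2.07146 rad.
So the angular separation is 118.7°.

118.7°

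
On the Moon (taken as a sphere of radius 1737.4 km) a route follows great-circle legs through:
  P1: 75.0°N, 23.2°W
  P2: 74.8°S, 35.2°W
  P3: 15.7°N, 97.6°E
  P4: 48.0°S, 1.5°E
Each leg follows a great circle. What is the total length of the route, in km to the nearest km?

11257 km

Leg P1→P2: central angle 2.6175 rad, distance 4547.6 km.
Leg P2→P3: central angle 2.0182 rad, distance 3506.4 km.
Leg P3→P4: central angle 1.8437 rad, distance 3203.3 km.
Total: 4547.6 + 3506.4 + 3203.3 ≈ 11257 km.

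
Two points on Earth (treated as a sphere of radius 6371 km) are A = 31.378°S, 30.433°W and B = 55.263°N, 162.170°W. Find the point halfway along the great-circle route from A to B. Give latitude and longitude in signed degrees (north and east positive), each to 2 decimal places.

The central angle between A and B is δ = 2.4215 rad.
With f = 0.5, the slerp weights are sin((1−f)δ)/sin δ = 1.4192 and sin(fδ)/sin δ = 1.4192.
Weighted sum of the unit vectors: (1.4192)·(0.7361,-0.4325,-0.5207) + (1.4192)·(-0.5424,-0.1745,0.8218) = (0.2749, -0.8613, 0.4273).
Converting back: φ = atan2(z, √(x²+y²)) = 25.30°, λ = atan2(y, x) = -72.30°.

25.30°, -72.30°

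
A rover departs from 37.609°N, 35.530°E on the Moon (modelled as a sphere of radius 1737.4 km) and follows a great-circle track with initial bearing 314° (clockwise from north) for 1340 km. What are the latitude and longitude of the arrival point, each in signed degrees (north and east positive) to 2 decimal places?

55.20°, -25.95°

Angular distance δ = d/R = 1340/1737.4 = 0.77127 rad; initial bearing θ = 5.4803 rad.
sin φ₂ = sin φ₁ cos δ + cos φ₁ sin δ cos θ = (0.6103)(0.7170) + (0.7922)(0.6970)(0.6947) = 0.8212, so φ₂ = 55.20°.
Δλ = atan2(sin θ sin δ cos φ₁, cos δ − sin φ₁ sin φ₂) = atan2(-0.3972, 0.2159) = -61.475°.
λ₂ = 35.530° − 61.475° = -25.95°.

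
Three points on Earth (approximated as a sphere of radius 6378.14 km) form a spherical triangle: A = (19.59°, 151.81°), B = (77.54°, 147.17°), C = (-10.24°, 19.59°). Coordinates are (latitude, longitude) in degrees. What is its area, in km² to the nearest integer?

68981595 km²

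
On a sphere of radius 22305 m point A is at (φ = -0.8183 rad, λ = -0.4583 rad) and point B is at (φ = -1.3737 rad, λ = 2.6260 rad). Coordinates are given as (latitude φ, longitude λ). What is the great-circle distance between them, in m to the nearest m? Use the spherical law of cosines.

In radians: φ₁ = -0.8183, φ₂ = -1.3737, Δλ = 176.717° = 3.0843 rad.
cos c = sin φ₁ sin φ₂ + cos φ₁ cos φ₂ cos Δλ = (-0.7300)(-0.9806) + (0.6835)(0.1958)(-0.9984) = 0.58223,
so c = arccos(0.58223) = 0.94932 rad.
Distance = R·c = 22305 × 0.9493 ≈ 21175 m.

21175 m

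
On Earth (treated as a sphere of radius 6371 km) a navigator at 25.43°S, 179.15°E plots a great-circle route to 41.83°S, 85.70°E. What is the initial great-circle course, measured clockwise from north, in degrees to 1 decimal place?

With φ₁ = -0.4438, φ₂ = -0.7301, Δλ = -1.6310 rad, the forward-azimuth formula gives
θ = atan2( sin Δλ cos φ₂ , cos φ₁ sin φ₂ − sin φ₁ cos φ₂ cos Δλ ) = atan2(-0.7438, -0.6216) = -129.88°.
Adding 360° brings this into [0°, 360°): 230.1°.

230.1°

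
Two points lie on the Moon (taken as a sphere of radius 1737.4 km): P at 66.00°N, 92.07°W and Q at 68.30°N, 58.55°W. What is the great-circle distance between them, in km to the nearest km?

Let φ₁ = 1.1519 rad, φ₂ = 1.1921 rad, and Δλ = 0.5850 rad.
Haversine: a = sin²(Δφ/2) + cos φ₁ cos φ₂ sin²(Δλ/2) = 0.0004 + (0.4067)(0.3697)(0.0832) = 0.01291.
Central angle c = 2·arcsin(√a) = 0.22772 rad.
Distance = R·c = 1737.4 × 0.2277 ≈ 396 km.

396 km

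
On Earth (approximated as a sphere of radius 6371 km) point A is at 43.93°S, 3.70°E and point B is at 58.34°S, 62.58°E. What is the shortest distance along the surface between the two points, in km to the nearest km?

4247 km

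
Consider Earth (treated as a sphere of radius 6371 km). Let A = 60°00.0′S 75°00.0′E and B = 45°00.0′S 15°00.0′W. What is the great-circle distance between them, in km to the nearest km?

5809 km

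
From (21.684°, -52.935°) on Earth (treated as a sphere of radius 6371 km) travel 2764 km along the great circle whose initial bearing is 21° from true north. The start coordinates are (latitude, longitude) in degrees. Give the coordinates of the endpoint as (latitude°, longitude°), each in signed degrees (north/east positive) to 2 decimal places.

44.42°, -40.76°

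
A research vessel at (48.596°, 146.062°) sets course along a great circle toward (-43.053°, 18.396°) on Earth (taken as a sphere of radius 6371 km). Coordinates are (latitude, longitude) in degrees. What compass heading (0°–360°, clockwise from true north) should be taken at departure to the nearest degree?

Δλ = -127.666° = -2.2282 rad.
y = sin Δλ · cos φ₂ = (-0.7916)(0.7307) = -0.5784
x = cos φ₁ sin φ₂ − sin φ₁ cos φ₂ cos Δλ = (0.6614)(-0.6827) − (0.7501)(0.7307)(-0.6111) = -0.1166
θ = atan2(y, x) = -101.40°; adding 360° gives 259°.

259°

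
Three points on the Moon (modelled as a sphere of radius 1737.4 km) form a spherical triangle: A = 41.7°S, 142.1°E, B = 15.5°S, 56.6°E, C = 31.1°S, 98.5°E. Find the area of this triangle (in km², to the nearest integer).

246067 km²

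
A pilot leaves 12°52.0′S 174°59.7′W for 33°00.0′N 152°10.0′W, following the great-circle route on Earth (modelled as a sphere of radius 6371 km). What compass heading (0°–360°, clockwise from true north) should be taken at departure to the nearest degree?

25°

With φ₁ = -0.2246, φ₂ = 0.5760, Δλ = 0.3984 rad, the forward-azimuth formula gives
θ = atan2( sin Δλ cos φ₂ , cos φ₁ sin φ₂ − sin φ₁ cos φ₂ cos Δλ ) = atan2(0.3254, 0.7031) = 24.83°.
So the initial bearing is 25°.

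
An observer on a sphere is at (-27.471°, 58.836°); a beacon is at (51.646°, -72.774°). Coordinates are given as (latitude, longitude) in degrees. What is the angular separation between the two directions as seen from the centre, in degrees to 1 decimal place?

With latitudes φ₁ = -27.471°, φ₂ = 51.646° and longitude difference Δλ = -131.610°:
cos c = sin φ₁ sin φ₂ + cos φ₁ cos φ₂ cos Δλ = (-0.4613)(0.7842) + (0.8872)(0.6205)(-0.6641) = -0.72734,
so c = arccos(-0.72734) = 2.38524 rad.
So the angular separation is 136.7°.

136.7°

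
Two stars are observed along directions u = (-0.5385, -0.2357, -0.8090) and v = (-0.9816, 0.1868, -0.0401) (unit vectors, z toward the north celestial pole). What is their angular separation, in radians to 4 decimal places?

1.0275 rad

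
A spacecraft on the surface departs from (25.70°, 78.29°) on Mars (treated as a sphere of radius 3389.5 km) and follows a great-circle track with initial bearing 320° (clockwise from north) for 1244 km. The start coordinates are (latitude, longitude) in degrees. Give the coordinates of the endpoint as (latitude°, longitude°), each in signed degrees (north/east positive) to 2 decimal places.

40.73°, 60.57°

Angular distance δ = d/R = 1244/3389.5 = 0.36702 rad; initial bearing θ = 5.5851 rad.
sin φ₂ = sin φ₁ cos δ + cos φ₁ sin δ cos θ = (0.4337)(0.9334) + (0.9011)(0.3588)(0.7660) = 0.6525, so φ₂ = 40.73°.
Δλ = atan2(sin θ sin δ cos φ₁, cos δ − sin φ₁ sin φ₂) = atan2(-0.2078, 0.6505) = -17.720°.
λ₂ = 78.290° − 17.720° = 60.57°.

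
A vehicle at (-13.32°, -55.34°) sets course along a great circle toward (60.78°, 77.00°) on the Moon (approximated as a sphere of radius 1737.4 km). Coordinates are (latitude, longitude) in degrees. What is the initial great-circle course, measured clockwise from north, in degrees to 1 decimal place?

25.0°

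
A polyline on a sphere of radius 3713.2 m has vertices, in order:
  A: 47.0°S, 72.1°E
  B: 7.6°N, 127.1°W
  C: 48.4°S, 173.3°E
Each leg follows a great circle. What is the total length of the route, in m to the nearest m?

Leg A→B: central angle 2.3967 rad, distance 8899.3 m.
Leg B→C: central angle 1.3345 rad, distance 4955.2 m.
Total: 8899.3 + 4955.2 ≈ 13854 m.

13854 m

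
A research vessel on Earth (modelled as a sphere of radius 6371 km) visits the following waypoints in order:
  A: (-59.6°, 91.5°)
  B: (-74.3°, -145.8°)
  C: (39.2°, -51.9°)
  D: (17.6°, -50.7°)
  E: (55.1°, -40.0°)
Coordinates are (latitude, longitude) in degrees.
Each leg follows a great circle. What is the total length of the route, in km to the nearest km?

Leg A→B: central angle 0.7131 rad, distance 4543.0 km.
Leg B→C: central angle 2.2430 rad, distance 14290.2 km.
Leg C→D: central angle 0.3774 rad, distance 2404.6 km.
Leg D→E: central angle 0.6699 rad, distance 4268.1 km.
Total: 4543.0 + 14290.2 + 2404.6 + 4268.1 ≈ 25506 km.

25506 km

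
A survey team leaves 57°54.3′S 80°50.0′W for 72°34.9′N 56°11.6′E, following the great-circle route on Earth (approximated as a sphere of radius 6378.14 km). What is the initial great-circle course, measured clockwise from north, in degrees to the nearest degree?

32°

Δλ = 137.027° = 2.3916 rad.
y = sin Δλ · cos φ₂ = (0.6817)(0.2993) = 0.2041
x = cos φ₁ sin φ₂ − sin φ₁ cos φ₂ cos Δλ = (0.5313)(0.9541) − (-0.8472)(0.2993)(-0.7317) = 0.3214
θ = atan2(y, x) = 32.41°, so the bearing is 32°.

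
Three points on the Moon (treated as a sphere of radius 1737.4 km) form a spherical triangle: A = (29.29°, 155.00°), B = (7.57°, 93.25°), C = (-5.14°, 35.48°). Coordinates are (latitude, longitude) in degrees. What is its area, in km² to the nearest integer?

950569 km²

Side lengths (central angles): a = 1.0301, b = 2.0622, c = 1.0774 rad; semiperimeter s = 2.0848.
By l'Huilier's theorem, tan(E/4) = √[tan(s/2) tan((s−a)/2) tan((s−b)/2) tan((s−c)/2)], giving spherical excess E = 0.3149 rad.
Area = E·R² = 0.3149 × (1737.4)² ≈ 950569 km².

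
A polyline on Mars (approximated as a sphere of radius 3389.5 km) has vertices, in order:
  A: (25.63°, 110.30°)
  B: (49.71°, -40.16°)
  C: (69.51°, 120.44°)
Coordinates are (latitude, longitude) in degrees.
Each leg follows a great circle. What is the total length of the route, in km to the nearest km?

Leg A→B: central angle 1.7490 rad, distance 5928.4 km.
Leg B→C: central angle 1.0460 rad, distance 3545.5 km.
Total: 5928.4 + 3545.5 ≈ 9474 km.

9474 km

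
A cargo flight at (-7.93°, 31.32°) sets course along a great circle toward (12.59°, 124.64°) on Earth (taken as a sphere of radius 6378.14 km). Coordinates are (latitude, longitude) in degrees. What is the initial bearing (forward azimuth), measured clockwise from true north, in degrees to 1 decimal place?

Δλ = 93.320° = 1.6287 rad.
y = sin Δλ · cos φ₂ = (0.9983)(0.9760) = 0.9743
x = cos φ₁ sin φ₂ − sin φ₁ cos φ₂ cos Δλ = (0.9904)(0.2180) − (-0.1380)(0.9760)(-0.0579) = 0.2081
θ = atan2(y, x) = 77.94°, so the bearing is 77.9°.

77.9°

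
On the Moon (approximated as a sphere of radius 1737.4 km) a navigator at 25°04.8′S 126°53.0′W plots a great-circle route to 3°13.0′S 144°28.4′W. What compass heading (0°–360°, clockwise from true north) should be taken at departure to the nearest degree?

Δλ = -17.590° = -0.3070 rad.
y = sin Δλ · cos φ₂ = (-0.3022)(0.9984) = -0.3017
x = cos φ₁ sin φ₂ − sin φ₁ cos φ₂ cos Δλ = (0.9057)(-0.0561) − (-0.4239)(0.9984)(0.9532) = 0.3526
θ = atan2(y, x) = -40.55°; adding 360° gives 319°.

319°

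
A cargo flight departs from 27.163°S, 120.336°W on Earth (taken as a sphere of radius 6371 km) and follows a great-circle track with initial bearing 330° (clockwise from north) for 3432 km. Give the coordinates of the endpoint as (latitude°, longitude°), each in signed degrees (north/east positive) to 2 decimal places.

0.20°, -135.20°

Angular distance δ = d/R = 3432/6371 = 0.53869 rad; initial bearing θ = 5.7596 rad.
sin φ₂ = sin φ₁ cos δ + cos φ₁ sin δ cos θ = (-0.4565)(0.8584) + (0.8897)(0.5130)(0.8660) = 0.0034, so φ₂ = 0.20°.
Δλ = atan2(sin θ sin δ cos φ₁, cos δ − sin φ₁ sin φ₂) = atan2(-0.2282, 0.8599) = -14.863°.
λ₂ = -120.336° − 14.863° = -135.20°.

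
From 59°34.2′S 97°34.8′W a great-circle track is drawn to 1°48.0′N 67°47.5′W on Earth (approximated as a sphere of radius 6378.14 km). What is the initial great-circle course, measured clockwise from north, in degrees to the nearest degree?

33°

With φ₁ = -1.0397, φ₂ = 0.0314, Δλ = 0.5199 rad, the forward-azimuth formula gives
θ = atan2( sin Δλ cos φ₂ , cos φ₁ sin φ₂ − sin φ₁ cos φ₂ cos Δλ ) = atan2(0.4966, 0.7639) = 33.03°.
So the initial bearing is 33°.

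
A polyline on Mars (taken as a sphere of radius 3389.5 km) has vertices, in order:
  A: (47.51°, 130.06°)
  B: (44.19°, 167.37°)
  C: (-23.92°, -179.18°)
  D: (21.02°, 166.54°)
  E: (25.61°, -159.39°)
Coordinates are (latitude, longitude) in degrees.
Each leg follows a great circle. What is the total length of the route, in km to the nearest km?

Leg A→B: central angle 0.4528 rad, distance 1534.9 km.
Leg B→C: central angle 1.2080 rad, distance 4094.7 km.
Leg C→D: central angle 0.8210 rad, distance 2782.8 km.
Leg D→E: central angle 0.5504 rad, distance 1865.6 km.
Total: 1534.9 + 4094.7 + 2782.8 + 1865.6 ≈ 10278 km.

10278 km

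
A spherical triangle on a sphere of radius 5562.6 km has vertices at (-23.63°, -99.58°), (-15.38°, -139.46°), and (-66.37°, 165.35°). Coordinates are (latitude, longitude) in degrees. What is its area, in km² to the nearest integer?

12964216 km²

Side lengths (central angles): a = 1.0887, b = 1.2294, c = 0.6694 rad; semiperimeter s = 1.4938.
By l'Huilier's theorem, tan(E/4) = √[tan(s/2) tan((s−a)/2) tan((s−b)/2) tan((s−c)/2)], giving spherical excess E = 0.4190 rad.
Area = E·R² = 0.4190 × (5562.6)² ≈ 12964216 km².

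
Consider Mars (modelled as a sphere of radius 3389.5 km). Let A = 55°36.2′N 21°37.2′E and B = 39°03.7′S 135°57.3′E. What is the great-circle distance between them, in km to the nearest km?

7956 km

In radians: φ₁ = 0.9705, φ₂ = -0.6818, Δλ = 114.335° = 1.9955 rad.
cos c = sin φ₁ sin φ₂ + cos φ₁ cos φ₂ cos Δλ = (0.8251)(-0.6302) + (0.5649)(0.7765)(-0.4121) = -0.70072,
so c = arccos(-0.70072) = 2.34721 rad.
Distance = R·c = 3389.5 × 2.3472 ≈ 7956 km.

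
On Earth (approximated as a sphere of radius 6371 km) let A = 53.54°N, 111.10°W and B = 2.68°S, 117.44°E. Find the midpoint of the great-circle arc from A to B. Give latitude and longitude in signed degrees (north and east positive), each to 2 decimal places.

The central angle between A and B is δ = 2.0160 rad.
With f = 0.5, the slerp weights are sin((1−f)δ)/sin δ = 0.9371 and sin(fδ)/sin δ = 0.9371.
Weighted sum of the unit vectors: (0.9371)·(-0.2139,-0.5544,0.8043) + (0.9371)·(-0.4603,0.8865,-0.0468) = (-0.6318, 0.3112, 0.7099).
Converting back: φ = atan2(z, √(x²+y²)) = 45.22°, λ = atan2(y, x) = 153.78°.

45.22°, 153.78°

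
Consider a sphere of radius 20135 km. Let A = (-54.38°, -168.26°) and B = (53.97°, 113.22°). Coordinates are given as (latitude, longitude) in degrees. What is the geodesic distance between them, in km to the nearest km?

44315 km

In radians: φ₁ = -0.9491, φ₂ = 0.9420, Δλ = -78.520° = -1.3704 rad.
cos c = sin φ₁ sin φ₂ + cos φ₁ cos φ₂ cos Δλ = (-0.8129)(0.8087) + (0.5824)(0.5882)(0.1990) = -0.58922,
so c = arccos(-0.58922) = 2.20088 rad.
Distance = R·c = 20135 × 2.2009 ≈ 44315 km.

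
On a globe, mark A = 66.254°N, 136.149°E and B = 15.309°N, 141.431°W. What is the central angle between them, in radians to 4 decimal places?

Let φ₁ = 1.1564 rad, φ₂ = 0.2672 rad, and Δλ = 1.4385 rad.
Haversine: a = sin²(Δφ/2) + cos φ₁ cos φ₂ sin²(Δλ/2) = 0.1850 + (0.4027)(0.9645)(0.4340) = 0.35355.
Central angle c = 2·arcsin(√a) = 1.27353 rad.
So the angular separation is 1.2735 rad.

1.2735 rad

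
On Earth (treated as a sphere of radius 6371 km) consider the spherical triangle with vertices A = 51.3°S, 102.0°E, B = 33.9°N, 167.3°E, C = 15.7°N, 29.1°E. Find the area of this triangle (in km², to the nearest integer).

100168644 km²

Side lengths (central angles): a = 2.0317, b = 1.6050, c = 1.7910 rad; semiperimeter s = 2.7138.
By l'Huilier's theorem, tan(E/4) = √[tan(s/2) tan((s−a)/2) tan((s−b)/2) tan((s−c)/2)], giving spherical excess E = 2.4678 rad.
Area = E·R² = 2.4678 × (6371)² ≈ 100168644 km².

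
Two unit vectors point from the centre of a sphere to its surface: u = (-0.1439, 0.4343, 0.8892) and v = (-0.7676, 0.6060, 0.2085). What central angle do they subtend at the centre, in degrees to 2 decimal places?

56.01°

u·v = 0.5590; |u| = 1.0000, |v| = 1.0000.
cos θ = (u·v)/(|u||v|) = 0.5591, so θ = 56.01°.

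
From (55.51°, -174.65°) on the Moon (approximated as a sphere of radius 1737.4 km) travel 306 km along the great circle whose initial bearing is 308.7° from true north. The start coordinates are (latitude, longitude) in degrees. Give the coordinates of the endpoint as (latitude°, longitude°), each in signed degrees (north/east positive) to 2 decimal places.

60.87°, 169.04°

Angular distance δ = d/R = 306/1737.4 = 0.17613 rad; initial bearing θ = 5.3878 rad.
sin φ₂ = sin φ₁ cos δ + cos φ₁ sin δ cos θ = (0.8242)(0.9845) + (0.5663)(0.1752)(0.6252) = 0.8735, so φ₂ = 60.87°.
Δλ = atan2(sin θ sin δ cos φ₁, cos δ − sin φ₁ sin φ₂) = atan2(-0.0774, 0.2646) = -16.314°.
λ₂ = -174.650° − 16.314° = -190.96° → 169.04° after wrapping to (−180°, 180°].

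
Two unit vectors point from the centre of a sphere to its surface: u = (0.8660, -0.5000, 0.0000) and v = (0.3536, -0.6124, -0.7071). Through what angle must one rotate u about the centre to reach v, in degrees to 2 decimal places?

52.24°

u·v = 0.6124; |u| = 1.0000, |v| = 1.0000.
cos θ = (u·v)/(|u||v|) = 0.6124, so θ = 52.24°.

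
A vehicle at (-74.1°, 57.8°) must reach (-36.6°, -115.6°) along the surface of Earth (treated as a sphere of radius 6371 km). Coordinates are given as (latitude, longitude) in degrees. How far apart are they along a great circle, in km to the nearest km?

In radians: φ₁ = -1.2933, φ₂ = -0.6388, Δλ = -173.400° = -3.0264 rad.
Haversine: a = sin²(Δφ/2) + cos φ₁ cos φ₂ sin²(Δλ/2) = 0.1033 + (0.2740)(0.8028)(0.9967) = 0.32253.
Central angle c = 2·arcsin(√a) = 1.20795 rad.
Distance = R·c = 6371 × 1.2080 ≈ 7696 km.

7696 km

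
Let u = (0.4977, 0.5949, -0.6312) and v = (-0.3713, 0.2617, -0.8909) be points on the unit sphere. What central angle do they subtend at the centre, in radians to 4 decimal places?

u·v = 0.5332; |u| = 1.0000, |v| = 1.0000.
cos θ = (u·v)/(|u||v|) = 0.5332, so θ = 1.0084 rad.

1.0084 rad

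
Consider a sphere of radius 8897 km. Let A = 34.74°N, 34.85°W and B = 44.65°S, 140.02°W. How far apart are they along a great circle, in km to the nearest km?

19194 km

With latitudes φ₁ = 34.740°, φ₂ = -44.650° and longitude difference Δλ = -105.170°:
cos c = sin φ₁ sin φ₂ + cos φ₁ cos φ₂ cos Δλ = (0.5699)(-0.7028) + (0.8217)(0.7114)(-0.2617) = -0.55346,
so c = arccos(-0.55346) = 2.15731 rad.
Distance = R·c = 8897 × 2.1573 ≈ 19194 km.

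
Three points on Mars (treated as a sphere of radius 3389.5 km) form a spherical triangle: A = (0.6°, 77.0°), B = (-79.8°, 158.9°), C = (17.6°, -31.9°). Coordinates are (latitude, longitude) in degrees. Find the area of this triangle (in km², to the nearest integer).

Side lengths (central angles): a = 2.0526, b = 1.8813, c = 1.5562 rad; semiperimeter s = 2.7451.
By l'Huilier's theorem, tan(E/4) = √[tan(s/2) tan((s−a)/2) tan((s−b)/2) tan((s−c)/2)], giving spherical excess E = 2.5688 rad.
Area = E·R² = 2.5688 × (3389.5)² ≈ 29511652 km².

29511652 km²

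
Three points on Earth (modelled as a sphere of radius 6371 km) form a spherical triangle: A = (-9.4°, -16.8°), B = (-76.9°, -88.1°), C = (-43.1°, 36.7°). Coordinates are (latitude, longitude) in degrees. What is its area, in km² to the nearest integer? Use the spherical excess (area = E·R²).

23148946 km²

Side lengths (central angles): a = 0.9630, b = 1.0003, c = 1.3379 rad; semiperimeter s = 1.6506.
By l'Huilier's theorem, tan(E/4) = √[tan(s/2) tan((s−a)/2) tan((s−b)/2) tan((s−c)/2)], giving spherical excess E = 0.5703 rad.
Area = E·R² = 0.5703 × (6371)² ≈ 23148946 km².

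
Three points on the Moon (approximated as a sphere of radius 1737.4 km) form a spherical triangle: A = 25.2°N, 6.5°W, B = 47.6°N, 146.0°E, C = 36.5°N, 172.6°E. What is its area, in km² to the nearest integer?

Side lengths (central angles): a = 0.3926, b = 2.0646, c = 1.7996 rad; semiperimeter s = 2.1284.
By l'Huilier's theorem, tan(E/4) = √[tan(s/2) tan((s−a)/2) tan((s−b)/2) tan((s−c)/2)], giving spherical excess E = 0.4228 rad.
Area = E·R² = 0.4228 × (1737.4)² ≈ 1276164 km².

1276164 km²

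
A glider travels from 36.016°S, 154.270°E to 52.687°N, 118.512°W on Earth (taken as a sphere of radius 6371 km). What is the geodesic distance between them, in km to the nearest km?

12938 km

Let φ₁ = -0.6286 rad, φ₂ = 0.9196 rad, and Δλ = 1.5222 rad.
cos c = sin φ₁ sin φ₂ + cos φ₁ cos φ₂ cos Δλ = (-0.5880)(0.7953) + (0.8089)(0.6062)(0.0485) = -0.44387,
so c = arccos(-0.44387) = 2.03071 rad.
Distance = R·c = 6371 × 2.0307 ≈ 12938 km.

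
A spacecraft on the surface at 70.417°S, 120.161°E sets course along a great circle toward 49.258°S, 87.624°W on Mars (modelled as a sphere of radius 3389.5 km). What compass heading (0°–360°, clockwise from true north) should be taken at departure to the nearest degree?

159°

Δλ = 152.215° = 2.6567 rad.
y = sin Δλ · cos φ₂ = (0.4662)(0.6527) = 0.3042
x = cos φ₁ sin φ₂ − sin φ₁ cos φ₂ cos Δλ = (0.3352)(-0.7577) − (-0.9422)(0.6527)(-0.8847) = -0.7980
θ = atan2(y, x) = 159.13°, so the bearing is 159°.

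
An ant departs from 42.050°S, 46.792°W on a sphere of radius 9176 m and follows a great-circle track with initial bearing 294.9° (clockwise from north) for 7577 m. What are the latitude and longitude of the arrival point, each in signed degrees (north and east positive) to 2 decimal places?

-12.96°, -89.96°

Angular distance δ = d/R = 7577/9176 = 0.82574 rad; initial bearing θ = 5.1470 rad.
sin φ₂ = sin φ₁ cos δ + cos φ₁ sin δ cos θ = (-0.6698)(0.6780) + (0.7426)(0.7351)(0.4210) = -0.2243, so φ₂ = -12.96°.
Δλ = atan2(sin θ sin δ cos φ₁, cos δ − sin φ₁ sin φ₂) = atan2(-0.4951, 0.5278) = -43.169°.
λ₂ = -46.792° − 43.169° = -89.96°.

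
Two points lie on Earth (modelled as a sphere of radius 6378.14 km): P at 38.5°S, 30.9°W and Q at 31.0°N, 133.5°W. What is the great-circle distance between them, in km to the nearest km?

13118 km

In radians: φ₁ = -0.6720, φ₂ = 0.5411, Δλ = -102.600° = -1.7907 rad.
Haversine: a = sin²(Δφ/2) + cos φ₁ cos φ₂ sin²(Δλ/2) = 0.3249 + (0.7826)(0.8572)(0.6091) = 0.73348.
Central angle c = 2·arcsin(√a) = 2.05664 rad.
Distance = R·c = 6378.14 × 2.0566 ≈ 13118 km.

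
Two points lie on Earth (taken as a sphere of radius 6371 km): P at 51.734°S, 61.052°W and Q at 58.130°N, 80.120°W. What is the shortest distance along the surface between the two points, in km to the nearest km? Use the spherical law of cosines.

12338 km

In radians: φ₁ = -0.9029, φ₂ = 1.0146, Δλ = -19.068° = -0.3328 rad.
cos c = sin φ₁ sin φ₂ + cos φ₁ cos φ₂ cos Δλ = (-0.7851)(0.8492) + (0.6193)(0.5280)(0.9451) = -0.35773,
so c = arccos(-0.35773) = 1.93663 rad.
Distance = R·c = 6371 × 1.9366 ≈ 12338 km.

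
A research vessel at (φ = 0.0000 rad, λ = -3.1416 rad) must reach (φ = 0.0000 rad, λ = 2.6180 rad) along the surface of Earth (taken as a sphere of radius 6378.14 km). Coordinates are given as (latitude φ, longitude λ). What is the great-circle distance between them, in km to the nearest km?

With latitudes φ₁ = 0.000°, φ₂ = 0.000° and longitude difference Δλ = -29.999°:
Haversine: a = sin²(Δφ/2) + cos φ₁ cos φ₂ sin²(Δλ/2) = 0.0000 + (1.0000)(1.0000)(0.0670) = 0.06698.
Central angle c = 2·arcsin(√a) = 0.52359 rad.
Distance = R·c = 6378.14 × 0.5236 ≈ 3340 km.

3340 km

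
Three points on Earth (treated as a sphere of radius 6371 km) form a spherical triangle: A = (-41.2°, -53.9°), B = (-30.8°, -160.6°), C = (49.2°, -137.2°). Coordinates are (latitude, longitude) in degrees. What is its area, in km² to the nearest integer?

65076930 km²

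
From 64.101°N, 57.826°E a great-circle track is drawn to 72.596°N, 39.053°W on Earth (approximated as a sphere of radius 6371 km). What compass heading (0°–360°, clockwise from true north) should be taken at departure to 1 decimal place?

With φ₁ = 1.1188, φ₂ = 1.2670, Δλ = -1.6909 rad, the forward-azimuth formula gives
θ = atan2( sin Δλ cos φ₂ , cos φ₁ sin φ₂ − sin φ₁ cos φ₂ cos Δλ ) = atan2(-0.2970, 0.4490) = -33.48°.
Adding 360° brings this into [0°, 360°): 326.5°.

326.5°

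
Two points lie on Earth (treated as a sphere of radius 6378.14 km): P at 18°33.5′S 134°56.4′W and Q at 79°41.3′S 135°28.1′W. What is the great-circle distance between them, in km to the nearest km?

6805 km

Let φ₁ = -0.3239 rad, φ₂ = -1.3908 rad, and Δλ = -0.0092 rad.
cos c = sin φ₁ sin φ₂ + cos φ₁ cos φ₂ cos Δλ = (-0.3183)(-0.9838) + (0.9480)(0.1790)(1.0000) = 0.48282,
so c = arccos(0.48282) = 1.06693 rad.
Distance = R·c = 6378.14 × 1.0669 ≈ 6805 km.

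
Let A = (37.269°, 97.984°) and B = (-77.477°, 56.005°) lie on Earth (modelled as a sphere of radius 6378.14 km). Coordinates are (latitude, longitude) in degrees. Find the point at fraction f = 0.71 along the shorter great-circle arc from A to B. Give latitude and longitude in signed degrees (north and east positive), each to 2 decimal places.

-45.33°, 84.61°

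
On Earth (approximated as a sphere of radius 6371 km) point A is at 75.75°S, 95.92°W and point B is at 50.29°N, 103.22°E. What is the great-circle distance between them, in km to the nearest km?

17058 km

With latitudes φ₁ = -75.750°, φ₂ = 50.290° and longitude difference Δλ = -160.860°:
cos c = sin φ₁ sin φ₂ + cos φ₁ cos φ₂ cos Δλ = (-0.9692)(0.7693) + (0.2462)(0.6389)(-0.9447) = -0.89419,
so c = arccos(-0.89419) = 2.67742 rad.
Distance = R·c = 6371 × 2.6774 ≈ 17058 km.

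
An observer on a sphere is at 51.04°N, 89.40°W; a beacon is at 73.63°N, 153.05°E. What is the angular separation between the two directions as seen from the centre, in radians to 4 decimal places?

0.8445 rad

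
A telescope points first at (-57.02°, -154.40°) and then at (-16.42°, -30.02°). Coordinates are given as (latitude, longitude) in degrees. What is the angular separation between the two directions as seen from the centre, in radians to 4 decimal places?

1.6285 rad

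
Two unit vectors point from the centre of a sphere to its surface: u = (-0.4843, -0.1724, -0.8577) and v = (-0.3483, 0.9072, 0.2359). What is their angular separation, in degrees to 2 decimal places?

100.96°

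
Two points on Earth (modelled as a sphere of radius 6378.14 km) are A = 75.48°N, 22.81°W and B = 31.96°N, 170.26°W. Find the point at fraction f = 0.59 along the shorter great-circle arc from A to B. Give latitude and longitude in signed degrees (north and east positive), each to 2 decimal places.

60.39°, -162.21°

The central angle between A and B is δ = 1.2312 rad.
With f = 0.59, the slerp weights are sin((1−f)δ)/sin δ = 0.5129 and sin(fδ)/sin δ = 0.7044.
Weighted sum of the unit vectors: (0.5129)·(0.2311,-0.0972,0.9681) + (0.7044)·(-0.8362,-0.1435,0.5293) = (-0.4705, -0.1510, 0.8694).
Converting back: φ = atan2(z, √(x²+y²)) = 60.39°, λ = atan2(y, x) = -162.21°.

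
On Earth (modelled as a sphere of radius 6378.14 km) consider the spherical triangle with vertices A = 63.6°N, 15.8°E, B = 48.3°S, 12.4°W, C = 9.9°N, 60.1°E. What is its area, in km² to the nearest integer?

Side lengths (central angles): a = 1.5021, b = 1.0844, c = 1.9912 rad; semiperimeter s = 2.2888.
By l'Huilier's theorem, tan(E/4) = √[tan(s/2) tan((s−a)/2) tan((s−b)/2) tan((s−c)/2)], giving spherical excess E = 1.1908 rad.
Area = E·R² = 1.1908 × (6378.14)² ≈ 48443873 km².

48443873 km²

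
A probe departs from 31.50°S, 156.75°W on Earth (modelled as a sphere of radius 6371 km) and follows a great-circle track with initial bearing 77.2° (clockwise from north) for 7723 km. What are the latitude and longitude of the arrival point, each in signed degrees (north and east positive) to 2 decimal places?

-0.37°, -90.81°

Angular distance δ = d/R = 7723/6371 = 1.21221 rad; initial bearing θ = 1.3474 rad.
sin φ₂ = sin φ₁ cos δ + cos φ₁ sin δ cos θ = (-0.5225)(0.3509) + (0.8526)(0.9364)(0.2215) = -0.0065, so φ₂ = -0.37°.
Δλ = atan2(sin θ sin δ cos φ₁, cos δ − sin φ₁ sin φ₂) = atan2(0.7786, 0.3476) = 65.943°.
λ₂ = -156.750° + 65.943° = -90.81°.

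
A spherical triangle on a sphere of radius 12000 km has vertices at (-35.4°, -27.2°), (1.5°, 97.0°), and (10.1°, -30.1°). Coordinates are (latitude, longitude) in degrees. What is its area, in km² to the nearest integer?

211071956 km²

Side lengths (central angles): a = 2.2007, b = 0.7956, c = 2.0637 rad; semiperimeter s = 2.5300.
By l'Huilier's theorem, tan(E/4) = √[tan(s/2) tan((s−a)/2) tan((s−b)/2) tan((s−c)/2)], giving spherical excess E = 1.4658 rad.
Area = E·R² = 1.4658 × (12000)² ≈ 211071956 km².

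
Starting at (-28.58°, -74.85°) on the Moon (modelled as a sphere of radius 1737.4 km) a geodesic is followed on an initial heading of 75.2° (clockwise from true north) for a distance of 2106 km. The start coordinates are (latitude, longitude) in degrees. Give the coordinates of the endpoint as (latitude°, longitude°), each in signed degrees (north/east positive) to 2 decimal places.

2.41°, -9.88°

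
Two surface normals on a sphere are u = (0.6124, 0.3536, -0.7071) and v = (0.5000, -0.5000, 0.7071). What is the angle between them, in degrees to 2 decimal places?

111.75°

u·v = -0.3706; |u| = 1.0000, |v| = 1.0000.
cos θ = (u·v)/(|u||v|) = -0.3706, so θ = 111.75°.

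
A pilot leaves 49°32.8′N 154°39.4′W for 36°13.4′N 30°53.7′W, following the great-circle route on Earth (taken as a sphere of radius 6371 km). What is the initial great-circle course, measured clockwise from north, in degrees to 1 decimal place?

Δλ = 123.762° = 2.1600 rad.
y = sin Δλ · cos φ₂ = (0.8314)(0.8067) = 0.6707
x = cos φ₁ sin φ₂ − sin φ₁ cos φ₂ cos Δλ = (0.6488)(0.5909) − (0.7609)(0.8067)(-0.5557) = 0.7246
θ = atan2(y, x) = 42.79°, so the bearing is 42.8°.

42.8°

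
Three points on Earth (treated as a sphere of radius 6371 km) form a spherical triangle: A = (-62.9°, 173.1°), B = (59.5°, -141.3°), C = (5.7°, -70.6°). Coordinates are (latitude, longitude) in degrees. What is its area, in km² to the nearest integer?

Side lengths (central angles): a = 1.3155, b = 1.8642, c = 2.2209 rad; semiperimeter s = 2.7003.
By l'Huilier's theorem, tan(E/4) = √[tan(s/2) tan((s−a)/2) tan((s−b)/2) tan((s−c)/2)], giving spherical excess E = 2.2592 rad.
Area = E·R² = 2.2592 × (6371)² ≈ 91701099 km².

91701099 km²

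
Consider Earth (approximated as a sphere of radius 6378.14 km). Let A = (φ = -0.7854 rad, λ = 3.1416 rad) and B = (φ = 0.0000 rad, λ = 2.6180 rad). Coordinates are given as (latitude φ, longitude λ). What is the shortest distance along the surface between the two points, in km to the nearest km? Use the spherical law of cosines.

5815 km

In radians: φ₁ = -0.7854, φ₂ = 0.0000, Δλ = -30.000° = -0.5236 rad.
cos c = sin φ₁ sin φ₂ + cos φ₁ cos φ₂ cos Δλ = (-0.7071)(0.0000) + (0.7071)(1.0000)(0.8660) = 0.61237,
so c = arccos(0.61237) = 0.91174 rad.
Distance = R·c = 6378.14 × 0.9117 ≈ 5815 km.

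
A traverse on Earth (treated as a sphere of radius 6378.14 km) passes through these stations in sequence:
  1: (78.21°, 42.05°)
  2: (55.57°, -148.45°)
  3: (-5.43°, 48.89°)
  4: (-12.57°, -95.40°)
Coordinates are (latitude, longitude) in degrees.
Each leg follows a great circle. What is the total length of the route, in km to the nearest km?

Leg 1→2: central angle 0.8040 rad, distance 5128.1 km.
Leg 2→3: central angle 2.2336 rad, distance 14246.2 km.
Leg 3→4: central angle 2.4471 rad, distance 15607.8 km.
Total: 5128.1 + 14246.2 + 15607.8 ≈ 34982 km.

34982 km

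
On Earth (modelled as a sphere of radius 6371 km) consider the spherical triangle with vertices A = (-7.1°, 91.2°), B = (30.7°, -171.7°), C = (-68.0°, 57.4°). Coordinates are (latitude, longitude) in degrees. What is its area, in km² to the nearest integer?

Side lengths (central angles): a = 2.3244, b = 1.1335, c = 1.7402 rad; semiperimeter s = 2.5990.
By l'Huilier's theorem, tan(E/4) = √[tan(s/2) tan((s−a)/2) tan((s−b)/2) tan((s−c)/2)], giving spherical excess E = 1.6997 rad.
Area = E·R² = 1.6997 × (6371)² ≈ 68988331 km².

68988331 km²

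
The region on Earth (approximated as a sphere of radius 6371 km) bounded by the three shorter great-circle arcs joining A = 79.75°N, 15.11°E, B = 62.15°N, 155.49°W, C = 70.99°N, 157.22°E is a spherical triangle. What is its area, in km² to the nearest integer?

Side lengths (central angles): a = 0.3506, b = 0.4851, c = 0.6632 rad; semiperimeter s = 0.7494.
By l'Huilier's theorem, tan(E/4) = √[tan(s/2) tan((s−a)/2) tan((s−b)/2) tan((s−c)/2)], giving spherical excess E = 0.0854 rad.
Area = E·R² = 0.0854 × (6371)² ≈ 3466797 km².

3466797 km²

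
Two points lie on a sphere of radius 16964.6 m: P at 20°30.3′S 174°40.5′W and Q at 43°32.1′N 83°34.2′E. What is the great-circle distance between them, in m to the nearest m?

33254 m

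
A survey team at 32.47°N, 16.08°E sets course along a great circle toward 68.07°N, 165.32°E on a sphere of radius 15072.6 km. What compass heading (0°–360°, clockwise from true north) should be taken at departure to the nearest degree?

11°

With φ₁ = 0.5667, φ₂ = 1.1880, Δλ = 2.6047 rad, the forward-azimuth formula gives
θ = atan2( sin Δλ cos φ₂ , cos φ₁ sin φ₂ − sin φ₁ cos φ₂ cos Δλ ) = atan2(0.1910, 0.9549) = 11.31°.
So the initial bearing is 11°.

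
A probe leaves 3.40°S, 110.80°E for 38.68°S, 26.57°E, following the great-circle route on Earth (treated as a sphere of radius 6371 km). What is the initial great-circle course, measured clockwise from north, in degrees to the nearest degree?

Δλ = -84.230° = -1.4701 rad.
y = sin Δλ · cos φ₂ = (-0.9949)(0.7806) = -0.7767
x = cos φ₁ sin φ₂ − sin φ₁ cos φ₂ cos Δλ = (0.9982)(-0.6250) − (-0.0593)(0.7806)(0.1005) = -0.6192
θ = atan2(y, x) = -128.56°; adding 360° gives 231°.

231°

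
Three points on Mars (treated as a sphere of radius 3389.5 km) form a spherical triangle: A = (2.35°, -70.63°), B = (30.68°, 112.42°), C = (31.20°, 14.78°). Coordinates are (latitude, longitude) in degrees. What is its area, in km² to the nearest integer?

19797545 km²

Side lengths (central angles): a = 1.4035, b = 1.4810, c = 2.5629 rad; semiperimeter s = 2.7237.
By l'Huilier's theorem, tan(E/4) = √[tan(s/2) tan((s−a)/2) tan((s−b)/2) tan((s−c)/2)], giving spherical excess E = 1.7232 rad.
Area = E·R² = 1.7232 × (3389.5)² ≈ 19797545 km².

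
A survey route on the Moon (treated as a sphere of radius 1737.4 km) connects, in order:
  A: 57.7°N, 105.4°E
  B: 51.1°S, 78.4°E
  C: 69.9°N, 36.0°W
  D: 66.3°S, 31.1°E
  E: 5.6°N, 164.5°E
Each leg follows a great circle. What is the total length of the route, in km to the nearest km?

15501 km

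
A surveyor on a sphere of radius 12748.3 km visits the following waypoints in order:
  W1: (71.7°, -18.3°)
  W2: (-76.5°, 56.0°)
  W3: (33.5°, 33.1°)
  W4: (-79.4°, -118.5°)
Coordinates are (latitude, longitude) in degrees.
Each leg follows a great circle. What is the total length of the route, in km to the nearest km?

88596 km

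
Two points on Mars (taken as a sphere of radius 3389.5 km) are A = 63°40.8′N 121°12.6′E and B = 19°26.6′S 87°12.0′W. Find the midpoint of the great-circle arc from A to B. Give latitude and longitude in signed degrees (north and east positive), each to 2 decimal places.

43.59°, -108.08°

Central angle δ = 2.2998 rad. Interpolating on the sphere with fraction f = 0.5:
P = [sin((1−f)δ)·A + sin(fδ)·B] / sin δ = 1.2237·A + 1.2237·B in Cartesian coordinates,
giving P = (-0.2248, -0.6885, 0.6895), i.e. latitude 43.59°, longitude -108.08°.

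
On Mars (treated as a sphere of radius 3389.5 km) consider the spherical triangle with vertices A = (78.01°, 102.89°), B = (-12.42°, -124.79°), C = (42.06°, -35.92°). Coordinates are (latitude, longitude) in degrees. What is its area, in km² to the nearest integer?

Side lengths (central angles): a = 1.7009, b = 1.0013, c = 1.9251 rad; semiperimeter s = 2.3137.
By l'Huilier's theorem, tan(E/4) = √[tan(s/2) tan((s−a)/2) tan((s−b)/2) tan((s−c)/2)], giving spherical excess E = 1.2760 rad.
Area = E·R² = 1.2760 × (3389.5)² ≈ 14659630 km².

14659630 km²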